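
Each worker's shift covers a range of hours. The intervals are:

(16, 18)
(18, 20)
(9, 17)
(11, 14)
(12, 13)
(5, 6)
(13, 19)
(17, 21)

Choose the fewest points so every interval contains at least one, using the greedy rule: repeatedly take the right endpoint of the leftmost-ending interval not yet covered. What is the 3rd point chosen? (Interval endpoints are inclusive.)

18

Sorted: [5,6] [12,13] [11,14] [9,17] [16,18] [13,19] [18,20] [17,21]
{[5,6]} hit by 6; {[12,13],[11,14],[9,17]} hit by 13; {[16,18],[13,19],[18,20],[17,21]} hit by 18.
Points: 6, 13, 18 (3 total).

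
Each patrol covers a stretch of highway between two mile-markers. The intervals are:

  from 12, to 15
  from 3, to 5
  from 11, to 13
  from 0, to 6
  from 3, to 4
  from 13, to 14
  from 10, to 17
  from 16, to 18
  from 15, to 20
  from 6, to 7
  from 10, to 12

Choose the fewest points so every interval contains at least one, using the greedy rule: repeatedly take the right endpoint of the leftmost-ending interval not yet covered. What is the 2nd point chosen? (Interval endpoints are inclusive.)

Process intervals by earliest right end; each time one isn't hit yet, stab at its right endpoint.
Sorted: [3,4] [3,5] [0,6] [6,7] [10,12] [11,13] [13,14] [12,15] [10,17] [16,18] [15,20]
{[3,4],[3,5],[0,6]} hit by 4; {[6,7]} hit by 7; {[10,12],[11,13]} hit by 12; {[13,14],[12,15],[10,17]} hit by 14; {[16,18],[15,20]} hit by 18.
Points: 4, 7, 12, 14, 18 (5 total).

7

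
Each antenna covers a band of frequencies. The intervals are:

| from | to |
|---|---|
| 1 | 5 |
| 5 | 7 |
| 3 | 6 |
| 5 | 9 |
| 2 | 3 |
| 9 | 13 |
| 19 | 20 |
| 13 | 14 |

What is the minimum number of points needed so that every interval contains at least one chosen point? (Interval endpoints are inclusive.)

Sort by right endpoint; whenever an interval is uncovered, place a point at its right end.
By right end: [2,3]  [1,5]  [3,6]  [5,7]  [5,9]  [9,13]  [13,14]  [19,20]
[2,3] uncovered → point at 3; [5,7] uncovered → point at 7; [9,13] uncovered → point at 13; [19,20] uncovered → point at 20.
Points: 3, 7, 13, 20 (4 total).

4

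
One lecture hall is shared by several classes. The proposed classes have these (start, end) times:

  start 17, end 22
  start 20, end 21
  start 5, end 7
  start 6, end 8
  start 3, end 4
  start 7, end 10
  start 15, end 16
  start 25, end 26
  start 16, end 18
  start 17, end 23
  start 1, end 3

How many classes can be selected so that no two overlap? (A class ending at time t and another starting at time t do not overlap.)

8

By end time: (1,3), (3,4), (5,7), (6,8), (7,10), (15,16), (16,18), (20,21), (17,22), (17,23), (25,26).
Pick (1,3); next start ≥ 3 → (3,4); next start ≥ 4 → (5,7); next start ≥ 7 → (7,10); next start ≥ 10 → (15,16); next start ≥ 16 → (16,18); next start ≥ 18 → (20,21); next start ≥ 21 → (25,26).
Selected 8 classes.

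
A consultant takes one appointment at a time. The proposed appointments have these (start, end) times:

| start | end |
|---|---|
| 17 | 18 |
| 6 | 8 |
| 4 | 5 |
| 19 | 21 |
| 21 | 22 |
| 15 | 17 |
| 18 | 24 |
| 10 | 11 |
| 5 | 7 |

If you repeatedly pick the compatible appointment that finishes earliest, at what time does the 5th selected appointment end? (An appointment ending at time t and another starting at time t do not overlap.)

Order by finish time; keep every interval that doesn't clash with the previous kept one.
By end time: (4,5), (5,7), (6,8), (10,11), (15,17), (17,18), (19,21), (21,22), (18,24).
Pick (4,5); next start ≥ 5 → (5,7); next start ≥ 7 → (10,11); next start ≥ 11 → (15,17); next start ≥ 17 → (17,18); next start ≥ 18 → (19,21); next start ≥ 21 → (21,22).
Selected: (4,5) (5,7) (10,11) (15,17) (17,18) (19,21) (21,22)

18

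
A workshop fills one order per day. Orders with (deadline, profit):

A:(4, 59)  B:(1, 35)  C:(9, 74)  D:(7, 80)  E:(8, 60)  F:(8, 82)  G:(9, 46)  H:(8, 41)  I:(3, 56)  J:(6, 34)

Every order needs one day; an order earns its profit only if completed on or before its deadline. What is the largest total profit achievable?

533

Take jobs in profit order; each goes to the latest open slot no later than its deadline.
Profit order: F=82 D=80 C=74 E=60 A=59 I=56 G=46 H=41 B=35 J=34
Assign: F→slot 8, D→slot 7, C→slot 9, E→slot 6, A→slot 4, I→slot 3, G→slot 5, H→slot 2, B→slot 1, J skipped.
Slots: [1:B] [2:H] [3:I] [4:A] [5:G] [6:E] [7:D] [8:F] [9:C]
Profit = 35 + 41 + 56 + 59 + 46 + 60 + 80 + 82 + 74 = 533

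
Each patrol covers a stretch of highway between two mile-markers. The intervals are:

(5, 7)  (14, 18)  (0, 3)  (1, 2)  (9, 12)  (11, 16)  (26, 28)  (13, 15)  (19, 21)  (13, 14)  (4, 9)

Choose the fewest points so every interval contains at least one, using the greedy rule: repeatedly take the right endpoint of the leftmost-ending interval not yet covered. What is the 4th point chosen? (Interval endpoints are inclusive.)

Process intervals by earliest right end; each time one isn't hit yet, stab at its right endpoint.
Sorted: [1,2] [0,3] [5,7] [4,9] [9,12] [13,14] [13,15] [11,16] [14,18] [19,21] [26,28]
{[1,2],[0,3]} hit by 2; {[5,7],[4,9]} hit by 7; {[9,12]} hit by 12; {[13,14],[13,15],[11,16],[14,18]} hit by 14; {[19,21]} hit by 21; {[26,28]} hit by 28.
Points: 2, 7, 12, 14, 21, 28 (6 total).

14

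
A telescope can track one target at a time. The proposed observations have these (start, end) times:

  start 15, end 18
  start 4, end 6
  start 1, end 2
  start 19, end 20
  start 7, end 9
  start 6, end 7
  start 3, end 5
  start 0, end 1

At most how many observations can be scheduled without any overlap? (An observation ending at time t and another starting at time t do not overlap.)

Sort by end time and greedily take each interval whose start is ≥ the last chosen end.
By end time: (0,1), (1,2), (3,5), (4,6), (6,7), (7,9), (15,18), (19,20).
Pick (0,1); next start ≥ 1 → (1,2); next start ≥ 2 → (3,5); next start ≥ 5 → (6,7); next start ≥ 7 → (7,9); next start ≥ 9 → (15,18); next start ≥ 18 → (19,20).
Selected 7 observations.

7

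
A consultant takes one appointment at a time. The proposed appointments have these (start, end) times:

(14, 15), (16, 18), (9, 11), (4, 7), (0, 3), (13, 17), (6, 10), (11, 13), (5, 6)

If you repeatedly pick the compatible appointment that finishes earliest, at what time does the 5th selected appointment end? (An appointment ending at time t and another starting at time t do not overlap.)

Sort by end time and greedily take each interval whose start is ≥ the last chosen end.
Sorted by end: (0,3)  (5,6)  (4,7)  (6,10)  (9,11)  (11,13)  (14,15)  (13,17)  (16,18)
take (0,3); take (5,6); take (6,10); take (11,13); take (14,15); take (16,18).
Selected: (0,3) (5,6) (6,10) (11,13) (14,15) (16,18)

15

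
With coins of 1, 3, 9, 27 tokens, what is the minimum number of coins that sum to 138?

6

138 = 5×27 + 1×3
Total coins = 5 + 1 = 6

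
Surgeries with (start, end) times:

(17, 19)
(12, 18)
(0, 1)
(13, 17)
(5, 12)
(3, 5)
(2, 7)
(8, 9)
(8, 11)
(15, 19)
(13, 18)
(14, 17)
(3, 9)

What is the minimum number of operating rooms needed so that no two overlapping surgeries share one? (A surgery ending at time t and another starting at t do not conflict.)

Count concurrent intervals with a sweep; the peak is the room count.
starts: [0, 2, 3, 3, 5, 8, 8, 12, 13, 13, 14, 15, 17]
ends:   [1, 5, 7, 9, 9, 11, 12, 17, 17, 18, 18, 19, 19]
s0→1 e1→0 s2→1 s3→2 s3→3 e5→2 s5→3 e7→2 s8→3 s8→4 e9→3 e9→2 e11→1 e12→0 s12→1 s13→2 s13→3 s14→4 s15→5  — peak 5.

5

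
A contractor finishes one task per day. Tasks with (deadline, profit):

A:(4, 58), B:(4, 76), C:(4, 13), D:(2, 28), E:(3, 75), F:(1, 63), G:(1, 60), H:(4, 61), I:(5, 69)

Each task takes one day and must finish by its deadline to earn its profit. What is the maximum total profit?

344

Sort by profit descending; place each in the latest free slot ≤ its deadline.
By profit: B(d4,76), E(d3,75), I(d5,69), F(d1,63), H(d4,61), G(d1,60), A(d4,58), D(d2,28), C(d4,13)
B→slot 4; E→slot 3; I→slot 5; F→slot 1; H→slot 2; G skipped; A skipped; D skipped; C skipped.
Profit = 63 + 61 + 75 + 76 + 69 = 344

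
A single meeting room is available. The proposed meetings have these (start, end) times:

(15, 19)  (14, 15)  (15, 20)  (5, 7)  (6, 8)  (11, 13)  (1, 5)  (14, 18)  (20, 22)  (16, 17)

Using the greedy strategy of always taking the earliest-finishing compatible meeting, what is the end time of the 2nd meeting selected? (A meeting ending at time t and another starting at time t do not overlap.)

Greedy by earliest finish: after sorting by end time, pick each interval compatible with the last pick.
By end time: (1,5), (5,7), (6,8), (11,13), (14,15), (16,17), (14,18), (15,19), (15,20), (20,22).
Pick (1,5); next start ≥ 5 → (5,7); next start ≥ 7 → (11,13); next start ≥ 13 → (14,15); next start ≥ 15 → (16,17); next start ≥ 17 → (20,22).
Selected: (1,5) (5,7) (11,13) (14,15) (16,17) (20,22)

7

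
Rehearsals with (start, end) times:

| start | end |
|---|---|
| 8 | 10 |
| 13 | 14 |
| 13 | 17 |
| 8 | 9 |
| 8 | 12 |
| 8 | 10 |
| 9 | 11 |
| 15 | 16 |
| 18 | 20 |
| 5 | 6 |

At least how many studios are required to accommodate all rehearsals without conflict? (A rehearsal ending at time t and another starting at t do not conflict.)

4

The answer is the maximum number of intervals overlapping at any instant.
starts: [5, 8, 8, 8, 8, 9, 13, 13, 15, 18]
ends:   [6, 9, 10, 10, 11, 12, 14, 16, 17, 20]
s5→1 e6→0 s8→1 s8→2 s8→3 s8→4  — peak 4.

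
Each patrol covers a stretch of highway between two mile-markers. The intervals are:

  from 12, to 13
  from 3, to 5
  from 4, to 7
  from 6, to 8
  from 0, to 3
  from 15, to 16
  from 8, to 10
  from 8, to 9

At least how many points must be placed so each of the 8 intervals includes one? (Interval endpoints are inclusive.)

Sorted: [0,3] [3,5] [4,7] [6,8] [8,9] [8,10] [12,13] [15,16]
{[0,3],[3,5]} hit by 3; {[4,7],[6,8]} hit by 7; {[8,9],[8,10]} hit by 9; {[12,13]} hit by 13; {[15,16]} hit by 16.
Points: 3, 7, 9, 13, 16 (5 total).

5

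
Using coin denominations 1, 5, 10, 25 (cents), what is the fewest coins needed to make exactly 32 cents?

4

Greedy: take as many of the largest coin as possible, then repeat with the remainder.
32 = 1×25 + 1×5 + 2×1
Total coins = 1 + 1 + 2 = 4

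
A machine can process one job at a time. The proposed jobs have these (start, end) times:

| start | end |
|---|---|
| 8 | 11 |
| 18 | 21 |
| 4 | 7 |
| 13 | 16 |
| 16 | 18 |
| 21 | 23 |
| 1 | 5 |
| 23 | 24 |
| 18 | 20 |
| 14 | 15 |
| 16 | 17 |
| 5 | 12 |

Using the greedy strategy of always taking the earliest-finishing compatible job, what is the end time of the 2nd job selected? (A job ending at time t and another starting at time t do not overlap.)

Greedy by earliest finish: after sorting by end time, pick each interval compatible with the last pick.
By end time: (1,5), (4,7), (8,11), (5,12), (14,15), (13,16), (16,17), (16,18), (18,20), (18,21), (21,23), (23,24).
Pick (1,5); next start ≥ 5 → (8,11); next start ≥ 11 → (14,15); next start ≥ 15 → (16,17); next start ≥ 17 → (18,20); next start ≥ 20 → (21,23); next start ≥ 23 → (23,24).
Selected: (1,5) (8,11) (14,15) (16,17) (18,20) (21,23) (23,24)

11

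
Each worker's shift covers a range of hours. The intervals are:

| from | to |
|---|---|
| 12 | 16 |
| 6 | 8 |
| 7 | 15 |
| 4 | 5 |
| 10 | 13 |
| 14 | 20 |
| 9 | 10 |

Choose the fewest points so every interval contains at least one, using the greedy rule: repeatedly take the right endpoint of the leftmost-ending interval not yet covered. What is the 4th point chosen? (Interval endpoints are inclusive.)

Process intervals by earliest right end; each time one isn't hit yet, stab at its right endpoint.
By right end: [4,5]  [6,8]  [9,10]  [10,13]  [7,15]  [12,16]  [14,20]
[4,5] uncovered → point at 5; [6,8] uncovered → point at 8; [9,10] uncovered → point at 10; [12,16] uncovered → point at 16.
Points: 5, 8, 10, 16 (4 total).

16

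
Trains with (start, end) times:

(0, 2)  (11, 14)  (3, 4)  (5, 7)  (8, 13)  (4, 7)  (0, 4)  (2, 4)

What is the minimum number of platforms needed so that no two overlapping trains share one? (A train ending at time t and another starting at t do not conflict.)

The answer is the maximum number of intervals overlapping at any instant.
starts: [0, 0, 2, 3, 4, 5, 8, 11]
ends:   [2, 4, 4, 4, 7, 7, 13, 14]
s0→1 s0→2 e2→1 s2→2 s3→3  — peak 3.

3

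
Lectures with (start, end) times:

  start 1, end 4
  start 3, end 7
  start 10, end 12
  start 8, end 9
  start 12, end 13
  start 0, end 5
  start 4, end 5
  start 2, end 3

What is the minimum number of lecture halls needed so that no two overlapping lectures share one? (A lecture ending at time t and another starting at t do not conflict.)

Count concurrent intervals with a sweep; the peak is the room count.
Events (time:±→running): 0:+→1 1:+→2 2:+→3 … peak 3.

3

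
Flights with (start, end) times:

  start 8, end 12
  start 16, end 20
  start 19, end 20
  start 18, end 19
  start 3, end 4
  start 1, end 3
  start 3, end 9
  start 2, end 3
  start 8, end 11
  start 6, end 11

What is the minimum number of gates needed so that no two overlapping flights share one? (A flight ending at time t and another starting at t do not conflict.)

starts: [1, 2, 3, 3, 6, 8, 8, 16, 18, 19]
ends:   [3, 3, 4, 9, 11, 11, 12, 19, 20, 20]
s1→1 s2→2 e3→1 e3→0 s3→1 s3→2 e4→1 s6→2 s8→3 s8→4  — peak 4.

4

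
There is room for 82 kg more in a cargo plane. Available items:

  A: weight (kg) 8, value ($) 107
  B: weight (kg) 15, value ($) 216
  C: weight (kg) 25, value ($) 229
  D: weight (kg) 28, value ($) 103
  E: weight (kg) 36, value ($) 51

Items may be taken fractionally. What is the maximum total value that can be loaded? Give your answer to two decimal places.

663.50

Order: B (216/15=14.40) > A (107/8=13.38) > C (229/25=9.16) > D (103/28=3.68) > E (51/36=1.42)
Fill: take B (15 @ 216) → take A (8 @ 107) → take C (25 @ 229) → take D (28 @ 103) → take 6/36 of E → 8.50; 82/82 used.
Total value = 663.50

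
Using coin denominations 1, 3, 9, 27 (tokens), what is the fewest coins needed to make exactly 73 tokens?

73 = 2×27 + 2×9 + 1×1
Total coins = 2 + 2 + 1 = 5

5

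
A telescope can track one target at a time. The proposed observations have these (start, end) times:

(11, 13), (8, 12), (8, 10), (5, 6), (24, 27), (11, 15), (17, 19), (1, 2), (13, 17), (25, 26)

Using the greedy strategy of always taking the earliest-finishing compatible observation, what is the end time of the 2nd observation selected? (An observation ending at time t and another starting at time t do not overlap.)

Sorted by end: (1,2)  (5,6)  (8,10)  (8,12)  (11,13)  (11,15)  (13,17)  (17,19)  (25,26)  (24,27)
take (1,2); take (5,6); take (8,10); take (11,13); skip (11,15); take (13,17); take (17,19); take (25,26).
Selected: (1,2) (5,6) (8,10) (11,13) (13,17) (17,19) (25,26)

6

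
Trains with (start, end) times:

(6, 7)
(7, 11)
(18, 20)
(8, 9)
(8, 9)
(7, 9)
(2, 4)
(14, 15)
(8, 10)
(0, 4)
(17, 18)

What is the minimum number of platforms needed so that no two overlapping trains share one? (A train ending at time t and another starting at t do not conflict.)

5

Events (time:±→running): 0:+→1 2:+→2 4:-→1 4:-→0 6:+→1 7:-→0 7:+→1 7:+→2 8:+→3 8:+→4 8:+→5 … peak 5.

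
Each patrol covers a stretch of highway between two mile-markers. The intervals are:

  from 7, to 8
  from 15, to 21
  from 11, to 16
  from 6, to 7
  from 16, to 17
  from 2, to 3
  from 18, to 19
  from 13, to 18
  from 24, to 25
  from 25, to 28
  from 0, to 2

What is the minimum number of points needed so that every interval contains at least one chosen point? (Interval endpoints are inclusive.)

Sort by right endpoint; whenever an interval is uncovered, place a point at its right end.
By right end: [0,2]  [2,3]  [6,7]  [7,8]  [11,16]  [16,17]  [13,18]  [18,19]  [15,21]  [24,25]  [25,28]
[0,2] uncovered → point at 2; [6,7] uncovered → point at 7; [11,16] uncovered → point at 16; [18,19] uncovered → point at 19; [24,25] uncovered → point at 25.
Points: 2, 7, 16, 19, 25 (5 total).

5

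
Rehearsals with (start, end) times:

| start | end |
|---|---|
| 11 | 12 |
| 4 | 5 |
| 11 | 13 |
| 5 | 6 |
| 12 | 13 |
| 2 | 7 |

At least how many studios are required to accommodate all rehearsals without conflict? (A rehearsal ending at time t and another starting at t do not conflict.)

Count concurrent intervals with a sweep; the peak is the room count.
Events (time:±→running): 2:+→1 4:+→2 … peak 2.

2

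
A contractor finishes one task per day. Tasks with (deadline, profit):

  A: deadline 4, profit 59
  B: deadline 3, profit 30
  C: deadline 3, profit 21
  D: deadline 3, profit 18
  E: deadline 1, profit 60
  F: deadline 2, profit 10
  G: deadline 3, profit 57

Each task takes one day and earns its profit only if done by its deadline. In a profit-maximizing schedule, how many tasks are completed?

4

Sort by profit descending; place each in the latest free slot ≤ its deadline.
By profit: E(d1,60), A(d4,59), G(d3,57), B(d3,30), C(d3,21), D(d3,18), F(d2,10)
E→slot 1; A→slot 4; G→slot 3; B→slot 2; C skipped; D skipped; F skipped.
4 of 7 scheduled.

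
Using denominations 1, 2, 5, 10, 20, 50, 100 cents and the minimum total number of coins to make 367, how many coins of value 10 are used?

1

367 = 3×100 + 1×50 + 1×10 + 1×5 + 1×2
Count of 10: 1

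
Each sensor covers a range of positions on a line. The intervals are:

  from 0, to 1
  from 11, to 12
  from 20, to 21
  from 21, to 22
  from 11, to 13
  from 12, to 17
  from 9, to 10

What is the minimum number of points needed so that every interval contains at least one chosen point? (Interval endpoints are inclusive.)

Process intervals by earliest right end; each time one isn't hit yet, stab at its right endpoint.
By right end: [0,1]  [9,10]  [11,12]  [11,13]  [12,17]  [20,21]  [21,22]
[0,1] uncovered → point at 1; [9,10] uncovered → point at 10; [11,12] uncovered → point at 12; [20,21] uncovered → point at 21.
Points: 1, 10, 12, 21 (4 total).

4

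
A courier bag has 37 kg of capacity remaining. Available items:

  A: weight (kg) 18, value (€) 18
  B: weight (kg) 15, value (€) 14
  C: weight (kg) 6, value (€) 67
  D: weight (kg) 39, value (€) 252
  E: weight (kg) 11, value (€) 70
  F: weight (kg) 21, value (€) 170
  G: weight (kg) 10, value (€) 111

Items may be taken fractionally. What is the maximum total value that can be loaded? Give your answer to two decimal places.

Order: C (67/6=11.17) > G (111/10=11.10) > F (170/21=8.10) > D (252/39=6.46) > E (70/11=6.36) > A (18/18=1.00) > B (14/15=0.93)
Fill: take C (6 @ 67) → take G (10 @ 111) → take F (21 @ 170); 37/37 used.
Total value = 348.00

348.00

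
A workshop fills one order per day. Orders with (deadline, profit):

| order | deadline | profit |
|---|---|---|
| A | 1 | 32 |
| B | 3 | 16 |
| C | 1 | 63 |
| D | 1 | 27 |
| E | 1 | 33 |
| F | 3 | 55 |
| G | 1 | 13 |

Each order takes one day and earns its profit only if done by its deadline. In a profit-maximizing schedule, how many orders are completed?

By profit: C(d1,63), F(d3,55), E(d1,33), A(d1,32), D(d1,27), B(d3,16), G(d1,13)
C→slot 1; F→slot 3; E skipped; A skipped; D skipped; B→slot 2; G skipped.
3 of 7 scheduled.

3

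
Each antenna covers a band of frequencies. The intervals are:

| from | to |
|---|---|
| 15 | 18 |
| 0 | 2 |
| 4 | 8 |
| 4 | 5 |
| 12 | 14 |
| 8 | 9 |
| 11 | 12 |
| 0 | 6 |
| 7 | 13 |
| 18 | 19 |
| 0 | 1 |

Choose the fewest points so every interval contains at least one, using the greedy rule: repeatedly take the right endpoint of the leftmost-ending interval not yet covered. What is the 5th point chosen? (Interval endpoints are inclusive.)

18

By right end: [0,1]  [0,2]  [4,5]  [0,6]  [4,8]  [8,9]  [11,12]  [7,13]  [12,14]  [15,18]  [18,19]
[0,1] uncovered → point at 1; [4,5] uncovered → point at 5; [8,9] uncovered → point at 9; [11,12] uncovered → point at 12; [15,18] uncovered → point at 18.
Points: 1, 5, 9, 12, 18 (5 total).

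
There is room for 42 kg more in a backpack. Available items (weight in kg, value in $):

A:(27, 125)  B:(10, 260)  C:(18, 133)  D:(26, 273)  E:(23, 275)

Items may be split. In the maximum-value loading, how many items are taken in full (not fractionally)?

Ratios (sorted): B 26.00, E 11.96, D 10.50, C 7.39, A 4.63
take B (10 @ 260); take E (23 @ 275); take 9/26 of D → 94.50. Capacity used 42/42.
2 item(s) taken whole; one partial (take 9/26 of D).

2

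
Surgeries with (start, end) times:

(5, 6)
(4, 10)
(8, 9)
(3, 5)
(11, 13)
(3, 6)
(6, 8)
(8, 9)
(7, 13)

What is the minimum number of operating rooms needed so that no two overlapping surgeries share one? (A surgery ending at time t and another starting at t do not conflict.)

4

Count concurrent intervals with a sweep; the peak is the room count.
Events (time:±→running): 3:+→1 3:+→2 4:+→3 5:-→2 5:+→3 6:-→2 6:-→1 6:+→2 7:+→3 8:-→2 8:+→3 8:+→4 … peak 4.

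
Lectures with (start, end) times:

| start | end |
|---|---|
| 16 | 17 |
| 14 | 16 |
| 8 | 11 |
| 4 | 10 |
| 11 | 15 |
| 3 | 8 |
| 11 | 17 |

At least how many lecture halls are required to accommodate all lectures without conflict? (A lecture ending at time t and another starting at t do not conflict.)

3

Events (time:±→running): 3:+→1 4:+→2 8:-→1 8:+→2 10:-→1 11:-→0 11:+→1 11:+→2 14:+→3 … peak 3.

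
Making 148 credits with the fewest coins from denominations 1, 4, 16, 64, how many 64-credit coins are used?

2

148 − 2×64→20 − 1×16→4 − 1×4→0
Count of 64: 2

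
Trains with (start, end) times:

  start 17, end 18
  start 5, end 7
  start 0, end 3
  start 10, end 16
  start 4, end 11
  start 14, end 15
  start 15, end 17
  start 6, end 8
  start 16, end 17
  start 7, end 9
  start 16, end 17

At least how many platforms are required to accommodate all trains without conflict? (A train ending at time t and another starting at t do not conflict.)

Count concurrent intervals with a sweep; the peak is the room count.
starts: [0, 4, 5, 6, 7, 10, 14, 15, 16, 16, 17]
ends:   [3, 7, 8, 9, 11, 15, 16, 17, 17, 17, 18]
s0→1 e3→0 s4→1 s5→2 s6→3  — peak 3.

3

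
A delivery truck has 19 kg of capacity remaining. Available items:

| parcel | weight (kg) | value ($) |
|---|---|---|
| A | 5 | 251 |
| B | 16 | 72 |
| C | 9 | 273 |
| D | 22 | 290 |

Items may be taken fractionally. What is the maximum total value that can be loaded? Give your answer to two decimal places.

Greedy by value/weight ratio, highest first.
Ratios (sorted): A 50.20, C 30.33, D 13.18, B 4.50
take A (5 @ 251); take C (9 @ 273); take 5/22 of D → 65.91. Capacity used 19/19.
Total value = 589.91

589.91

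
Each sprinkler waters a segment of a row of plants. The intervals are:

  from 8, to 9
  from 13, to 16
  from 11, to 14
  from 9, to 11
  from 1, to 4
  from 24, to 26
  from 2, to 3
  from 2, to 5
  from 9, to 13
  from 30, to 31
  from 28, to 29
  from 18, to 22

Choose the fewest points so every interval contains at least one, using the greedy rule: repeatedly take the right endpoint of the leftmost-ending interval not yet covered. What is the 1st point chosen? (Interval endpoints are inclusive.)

3

Sorted: [2,3] [1,4] [2,5] [8,9] [9,11] [9,13] [11,14] [13,16] [18,22] [24,26] [28,29] [30,31]
{[2,3],[1,4],[2,5]} hit by 3; {[8,9],[9,11],[9,13]} hit by 9; {[11,14],[13,16]} hit by 14; {[18,22]} hit by 22; {[24,26]} hit by 26; {[28,29]} hit by 29; {[30,31]} hit by 31.
Points: 3, 9, 14, 22, 26, 29, 31 (7 total).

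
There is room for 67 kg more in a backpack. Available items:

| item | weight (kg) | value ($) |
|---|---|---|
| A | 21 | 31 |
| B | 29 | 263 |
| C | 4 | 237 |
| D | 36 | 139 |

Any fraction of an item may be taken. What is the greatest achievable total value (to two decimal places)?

Order: C (237/4=59.25) > B (263/29=9.07) > D (139/36=3.86) > A (31/21=1.48)
Fill: take C (4 @ 237) → take B (29 @ 263) → take 34/36 of D → 131.28; 67/67 used.
Total value = 631.28

631.28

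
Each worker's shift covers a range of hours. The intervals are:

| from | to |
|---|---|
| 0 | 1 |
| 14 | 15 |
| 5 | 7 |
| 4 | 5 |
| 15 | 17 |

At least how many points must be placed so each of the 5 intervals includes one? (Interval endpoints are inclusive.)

By right end: [0,1]  [4,5]  [5,7]  [14,15]  [15,17]
[0,1] uncovered → point at 1; [4,5] uncovered → point at 5; [14,15] uncovered → point at 15.
Points: 1, 5, 15 (3 total).

3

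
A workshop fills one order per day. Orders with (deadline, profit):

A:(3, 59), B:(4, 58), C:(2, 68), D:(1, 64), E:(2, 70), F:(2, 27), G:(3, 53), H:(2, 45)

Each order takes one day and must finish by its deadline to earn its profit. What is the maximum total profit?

By profit: E(d2,70), C(d2,68), D(d1,64), A(d3,59), B(d4,58), G(d3,53), H(d2,45), F(d2,27)
E→slot 2; C→slot 1; D skipped; A→slot 3; B→slot 4; G skipped; H skipped; F skipped.
Profit = 68 + 70 + 59 + 58 = 255

255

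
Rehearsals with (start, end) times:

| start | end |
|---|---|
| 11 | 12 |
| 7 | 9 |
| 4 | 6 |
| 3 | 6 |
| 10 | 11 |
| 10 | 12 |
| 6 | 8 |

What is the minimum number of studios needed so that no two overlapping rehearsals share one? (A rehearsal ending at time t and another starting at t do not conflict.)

2

Events (time:±→running): 3:+→1 4:+→2 … peak 2.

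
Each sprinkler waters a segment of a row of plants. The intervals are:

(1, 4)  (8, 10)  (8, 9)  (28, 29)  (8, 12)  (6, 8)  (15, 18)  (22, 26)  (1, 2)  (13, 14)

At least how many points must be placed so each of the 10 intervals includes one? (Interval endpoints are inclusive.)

Sort by right endpoint; whenever an interval is uncovered, place a point at its right end.
Sorted: [1,2] [1,4] [6,8] [8,9] [8,10] [8,12] [13,14] [15,18] [22,26] [28,29]
{[1,2],[1,4]} hit by 2; {[6,8],[8,9],[8,10],[8,12]} hit by 8; {[13,14]} hit by 14; {[15,18]} hit by 18; {[22,26]} hit by 26; {[28,29]} hit by 29.
Points: 2, 8, 14, 18, 26, 29 (6 total).

6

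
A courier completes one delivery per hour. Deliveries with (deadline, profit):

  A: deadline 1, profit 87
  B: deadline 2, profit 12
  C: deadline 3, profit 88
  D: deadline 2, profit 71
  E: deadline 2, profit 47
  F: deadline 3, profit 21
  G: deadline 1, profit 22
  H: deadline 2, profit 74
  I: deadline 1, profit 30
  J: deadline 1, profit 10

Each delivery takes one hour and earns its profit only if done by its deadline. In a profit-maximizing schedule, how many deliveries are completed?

Take jobs in profit order; each goes to the latest open slot no later than its deadline.
By profit: C(d3,88), A(d1,87), H(d2,74), D(d2,71), E(d2,47), I(d1,30), G(d1,22), F(d3,21), B(d2,12), J(d1,10)
C→slot 3; A→slot 1; H→slot 2; D skipped; E skipped; I skipped; G skipped; F skipped; B skipped; J skipped.
3 of 10 scheduled.

3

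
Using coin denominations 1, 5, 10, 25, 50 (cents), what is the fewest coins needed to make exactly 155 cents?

Greedy: take as many of the largest coin as possible, then repeat with the remainder.
155 − 3×50→5 − 1×5→0
Total coins = 3 + 1 = 4

4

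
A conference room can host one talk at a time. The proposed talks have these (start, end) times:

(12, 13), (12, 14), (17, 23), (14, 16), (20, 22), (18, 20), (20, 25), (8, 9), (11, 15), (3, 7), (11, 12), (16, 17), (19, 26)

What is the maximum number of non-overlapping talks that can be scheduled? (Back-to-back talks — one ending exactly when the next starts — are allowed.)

By end time: (3,7), (8,9), (11,12), (12,13), (12,14), (11,15), (14,16), (16,17), (18,20), (20,22), (17,23), (20,25), (19,26).
Pick (3,7); next start ≥ 7 → (8,9); next start ≥ 9 → (11,12); next start ≥ 12 → (12,13); next start ≥ 13 → (14,16); next start ≥ 16 → (16,17); next start ≥ 17 → (18,20); next start ≥ 20 → (20,22).
Selected 8 talks.

8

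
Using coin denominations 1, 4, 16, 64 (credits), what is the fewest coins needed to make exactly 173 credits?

8

Greedy: take as many of the largest coin as possible, then repeat with the remainder.
173 = 2×64 + 2×16 + 3×4 + 1×1
Total coins = 2 + 2 + 3 + 1 = 8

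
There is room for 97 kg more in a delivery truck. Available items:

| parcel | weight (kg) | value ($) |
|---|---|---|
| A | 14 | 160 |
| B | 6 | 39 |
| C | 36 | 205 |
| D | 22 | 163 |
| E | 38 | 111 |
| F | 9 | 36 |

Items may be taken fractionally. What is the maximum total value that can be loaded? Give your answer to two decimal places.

632.21

Order: A (160/14=11.43) > D (163/22=7.41) > B (39/6=6.50) > C (205/36=5.69) > F (36/9=4.00) > E (111/38=2.92)
Fill: take A (14 @ 160) → take D (22 @ 163) → take B (6 @ 39) → take C (36 @ 205) → take F (9 @ 36) → take 10/38 of E → 29.21; 97/97 used.
Total value = 632.21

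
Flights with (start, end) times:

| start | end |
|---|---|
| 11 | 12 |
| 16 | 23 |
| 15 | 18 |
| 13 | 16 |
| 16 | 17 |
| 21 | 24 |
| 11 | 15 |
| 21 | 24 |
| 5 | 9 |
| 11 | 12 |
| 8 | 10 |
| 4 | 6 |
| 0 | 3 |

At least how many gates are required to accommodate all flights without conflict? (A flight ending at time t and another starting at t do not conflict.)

3

starts: [0, 4, 5, 8, 11, 11, 11, 13, 15, 16, 16, 21, 21]
ends:   [3, 6, 9, 10, 12, 12, 15, 16, 17, 18, 23, 24, 24]
s0→1 e3→0 s4→1 s5→2 e6→1 s8→2 e9→1 e10→0 s11→1 s11→2 s11→3  — peak 3.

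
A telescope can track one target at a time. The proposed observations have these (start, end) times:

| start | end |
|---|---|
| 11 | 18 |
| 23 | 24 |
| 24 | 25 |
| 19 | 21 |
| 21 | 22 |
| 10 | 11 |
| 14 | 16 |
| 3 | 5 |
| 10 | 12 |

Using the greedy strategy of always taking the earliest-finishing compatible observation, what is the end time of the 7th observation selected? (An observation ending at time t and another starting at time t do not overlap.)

25

Greedy by earliest finish: after sorting by end time, pick each interval compatible with the last pick.
Sorted by end: (3,5)  (10,11)  (10,12)  (14,16)  (11,18)  (19,21)  (21,22)  (23,24)  (24,25)
take (3,5); take (10,11); skip (10,12); take (14,16); skip (11,18); take (19,21); take (21,22); take (23,24); take (24,25).
Selected: (3,5) (10,11) (14,16) (19,21) (21,22) (23,24) (24,25)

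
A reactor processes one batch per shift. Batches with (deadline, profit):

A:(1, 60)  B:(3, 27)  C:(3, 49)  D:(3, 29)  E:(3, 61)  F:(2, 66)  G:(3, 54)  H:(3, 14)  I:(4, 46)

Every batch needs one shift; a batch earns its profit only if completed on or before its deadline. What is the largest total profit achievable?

Sort by profit descending; place each in the latest free slot ≤ its deadline.
By profit: F(d2,66), E(d3,61), A(d1,60), G(d3,54), C(d3,49), I(d4,46), D(d3,29), B(d3,27), H(d3,14)
F→slot 2; E→slot 3; A→slot 1; G skipped; C skipped; I→slot 4; D skipped; B skipped; H skipped.
Profit = 60 + 66 + 61 + 46 = 233

233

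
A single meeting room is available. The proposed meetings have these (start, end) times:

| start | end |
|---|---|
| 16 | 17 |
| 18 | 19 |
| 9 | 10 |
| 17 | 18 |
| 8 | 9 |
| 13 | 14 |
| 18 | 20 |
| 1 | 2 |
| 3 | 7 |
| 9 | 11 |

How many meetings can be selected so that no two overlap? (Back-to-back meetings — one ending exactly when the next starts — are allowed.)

8

Sorted by end: (1,2)  (3,7)  (8,9)  (9,10)  (9,11)  (13,14)  (16,17)  (17,18)  (18,19)  (18,20)
take (1,2); take (3,7); take (8,9); take (9,10); skip (9,11); take (13,14); take (16,17); take (17,18); take (18,19).
Selected 8 meetings.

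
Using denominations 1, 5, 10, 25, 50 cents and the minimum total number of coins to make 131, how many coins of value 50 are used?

2

131 = 2×50 + 1×25 + 1×5 + 1×1
Count of 50: 2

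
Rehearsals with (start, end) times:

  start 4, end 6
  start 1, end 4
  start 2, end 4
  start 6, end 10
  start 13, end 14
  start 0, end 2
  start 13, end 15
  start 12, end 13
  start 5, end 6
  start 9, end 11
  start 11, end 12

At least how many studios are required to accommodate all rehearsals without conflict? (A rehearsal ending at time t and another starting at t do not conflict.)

2

Events (time:±→running): 0:+→1 1:+→2 … peak 2.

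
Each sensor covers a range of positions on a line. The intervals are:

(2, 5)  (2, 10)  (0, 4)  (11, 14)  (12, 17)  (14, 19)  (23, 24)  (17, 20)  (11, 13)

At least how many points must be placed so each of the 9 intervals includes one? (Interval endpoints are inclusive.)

By right end: [0,4]  [2,5]  [2,10]  [11,13]  [11,14]  [12,17]  [14,19]  [17,20]  [23,24]
[0,4] uncovered → point at 4; [11,13] uncovered → point at 13; [14,19] uncovered → point at 19; [23,24] uncovered → point at 24.
Points: 4, 13, 19, 24 (4 total).

4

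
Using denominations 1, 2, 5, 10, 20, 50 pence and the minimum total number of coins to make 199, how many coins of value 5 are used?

Greedy: take as many of the largest coin as possible, then repeat with the remainder.
199 − 3×50→49 − 2×20→9 − 1×5→4 − 2×2→0
Count of 5: 1

1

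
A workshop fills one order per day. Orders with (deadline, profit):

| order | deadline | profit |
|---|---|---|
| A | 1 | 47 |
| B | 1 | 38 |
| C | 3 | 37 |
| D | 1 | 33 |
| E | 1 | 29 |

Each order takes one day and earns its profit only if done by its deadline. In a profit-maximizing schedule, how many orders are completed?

Profit order: A=47 B=38 C=37 D=33 E=29
Assign: A→slot 1, B skipped, C→slot 3, D skipped, E skipped.
Slots: [1:A] [3:C]
2 of 5 scheduled.

2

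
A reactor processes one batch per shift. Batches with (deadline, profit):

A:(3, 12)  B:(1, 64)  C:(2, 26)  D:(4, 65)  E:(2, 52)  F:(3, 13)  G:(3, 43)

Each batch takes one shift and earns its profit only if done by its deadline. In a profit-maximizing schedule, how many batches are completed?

4

Take jobs in profit order; each goes to the latest open slot no later than its deadline.
By profit: D(d4,65), B(d1,64), E(d2,52), G(d3,43), C(d2,26), F(d3,13), A(d3,12)
D→slot 4; B→slot 1; E→slot 2; G→slot 3; C skipped; F skipped; A skipped.
4 of 7 scheduled.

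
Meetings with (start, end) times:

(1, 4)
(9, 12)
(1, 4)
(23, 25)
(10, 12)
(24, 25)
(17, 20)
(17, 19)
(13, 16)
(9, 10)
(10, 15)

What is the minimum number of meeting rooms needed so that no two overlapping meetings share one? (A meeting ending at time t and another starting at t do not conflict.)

Events (time:±→running): 1:+→1 1:+→2 4:-→1 4:-→0 9:+→1 9:+→2 10:-→1 10:+→2 10:+→3 … peak 3.

3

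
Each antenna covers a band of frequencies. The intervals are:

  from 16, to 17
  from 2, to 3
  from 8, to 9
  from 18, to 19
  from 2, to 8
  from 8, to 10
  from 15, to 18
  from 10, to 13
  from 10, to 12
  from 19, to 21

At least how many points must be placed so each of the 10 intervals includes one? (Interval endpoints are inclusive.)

Sort by right endpoint; whenever an interval is uncovered, place a point at its right end.
By right end: [2,3]  [2,8]  [8,9]  [8,10]  [10,12]  [10,13]  [16,17]  [15,18]  [18,19]  [19,21]
[2,3] uncovered → point at 3; [8,9] uncovered → point at 9; [10,12] uncovered → point at 12; [16,17] uncovered → point at 17; [18,19] uncovered → point at 19.
Points: 3, 9, 12, 17, 19 (5 total).

5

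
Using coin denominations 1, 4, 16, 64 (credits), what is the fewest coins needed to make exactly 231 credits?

9

Greedy: take as many of the largest coin as possible, then repeat with the remainder.
231 = 3×64 + 2×16 + 1×4 + 3×1
Total coins = 3 + 2 + 1 + 3 = 9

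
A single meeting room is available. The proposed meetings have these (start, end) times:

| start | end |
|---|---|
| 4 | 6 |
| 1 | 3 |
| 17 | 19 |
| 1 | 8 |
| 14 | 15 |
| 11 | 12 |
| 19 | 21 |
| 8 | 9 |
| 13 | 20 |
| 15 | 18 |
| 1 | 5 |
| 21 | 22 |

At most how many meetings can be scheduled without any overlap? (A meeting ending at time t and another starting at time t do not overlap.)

8

Sort by end time and greedily take each interval whose start is ≥ the last chosen end.
By end time: (1,3), (1,5), (4,6), (1,8), (8,9), (11,12), (14,15), (15,18), (17,19), (13,20), (19,21), (21,22).
Pick (1,3); next start ≥ 3 → (4,6); next start ≥ 6 → (8,9); next start ≥ 9 → (11,12); next start ≥ 12 → (14,15); next start ≥ 15 → (15,18); next start ≥ 18 → (19,21); next start ≥ 21 → (21,22).
Selected 8 meetings.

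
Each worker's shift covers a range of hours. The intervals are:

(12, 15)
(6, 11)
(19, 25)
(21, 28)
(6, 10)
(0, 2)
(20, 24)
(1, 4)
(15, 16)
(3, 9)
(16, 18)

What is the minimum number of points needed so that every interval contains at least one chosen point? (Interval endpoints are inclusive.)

5

By right end: [0,2]  [1,4]  [3,9]  [6,10]  [6,11]  [12,15]  [15,16]  [16,18]  [20,24]  [19,25]  [21,28]
[0,2] uncovered → point at 2; [3,9] uncovered → point at 9; [12,15] uncovered → point at 15; [16,18] uncovered → point at 18; [20,24] uncovered → point at 24.
Points: 2, 9, 15, 18, 24 (5 total).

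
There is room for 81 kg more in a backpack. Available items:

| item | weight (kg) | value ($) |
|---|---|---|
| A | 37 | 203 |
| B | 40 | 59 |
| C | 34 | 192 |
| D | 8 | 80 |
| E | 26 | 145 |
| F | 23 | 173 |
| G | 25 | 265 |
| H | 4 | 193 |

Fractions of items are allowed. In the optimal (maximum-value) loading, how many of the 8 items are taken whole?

4

Ratios (sorted): H 48.25, G 10.60, D 10.00, F 7.52, C 5.65, E 5.58, A 5.49, B 1.48
take H (4 @ 193); take G (25 @ 265); take D (8 @ 80); take F (23 @ 173); take 21/34 of C → 118.59. Capacity used 81/81.
4 item(s) taken whole; one partial (take 21/34 of C).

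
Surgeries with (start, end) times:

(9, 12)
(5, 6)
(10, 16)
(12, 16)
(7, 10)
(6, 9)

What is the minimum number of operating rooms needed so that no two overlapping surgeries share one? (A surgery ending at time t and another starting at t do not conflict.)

2

Events (time:±→running): 5:+→1 6:-→0 6:+→1 7:+→2 … peak 2.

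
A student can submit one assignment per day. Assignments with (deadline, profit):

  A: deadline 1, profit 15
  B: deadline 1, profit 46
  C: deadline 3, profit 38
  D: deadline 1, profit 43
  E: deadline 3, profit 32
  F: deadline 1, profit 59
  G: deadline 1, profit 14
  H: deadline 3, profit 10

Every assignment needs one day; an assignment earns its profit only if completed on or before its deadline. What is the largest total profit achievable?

Take jobs in profit order; each goes to the latest open slot no later than its deadline.
Profit order: F=59 B=46 D=43 C=38 E=32 A=15 G=14 H=10
Assign: F→slot 1, B skipped, D skipped, C→slot 3, E→slot 2, A skipped, G skipped, H skipped.
Slots: [1:F] [2:E] [3:C]
Profit = 59 + 32 + 38 = 129

129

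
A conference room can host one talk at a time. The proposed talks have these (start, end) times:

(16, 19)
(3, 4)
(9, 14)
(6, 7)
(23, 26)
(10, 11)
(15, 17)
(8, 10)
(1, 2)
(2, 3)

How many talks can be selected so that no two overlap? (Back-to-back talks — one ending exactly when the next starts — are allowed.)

Order by finish time; keep every interval that doesn't clash with the previous kept one.
Sorted by end: (1,2)  (2,3)  (3,4)  (6,7)  (8,10)  (10,11)  (9,14)  (15,17)  (16,19)  (23,26)
take (1,2); take (2,3); take (3,4); take (6,7); take (8,10); take (10,11); take (15,17); skip (16,19); take (23,26).
Selected 8 talks.

8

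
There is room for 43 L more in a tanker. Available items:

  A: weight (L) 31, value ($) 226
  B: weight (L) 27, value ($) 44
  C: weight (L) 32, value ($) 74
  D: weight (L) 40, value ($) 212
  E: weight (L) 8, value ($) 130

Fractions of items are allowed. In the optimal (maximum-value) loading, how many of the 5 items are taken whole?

Order: E (130/8=16.25) > A (226/31=7.29) > D (212/40=5.30) > C (74/32=2.31) > B (44/27=1.63)
Fill: take E (8 @ 130) → take A (31 @ 226) → take 4/40 of D → 21.20; 43/43 used.
2 item(s) taken whole; one partial (take 4/40 of D).

2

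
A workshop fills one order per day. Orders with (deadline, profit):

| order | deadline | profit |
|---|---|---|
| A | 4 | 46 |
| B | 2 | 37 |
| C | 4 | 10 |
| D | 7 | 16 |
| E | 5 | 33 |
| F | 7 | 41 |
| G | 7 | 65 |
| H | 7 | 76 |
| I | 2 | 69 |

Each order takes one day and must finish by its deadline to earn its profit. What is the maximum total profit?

367

Profit order: H=76 I=69 G=65 A=46 F=41 B=37 E=33 D=16 C=10
Assign: H→slot 7, I→slot 2, G→slot 6, A→slot 4, F→slot 5, B→slot 1, E→slot 3, D skipped, C skipped.
Slots: [1:B] [2:I] [3:E] [4:A] [5:F] [6:G] [7:H]
Profit = 37 + 69 + 33 + 46 + 41 + 65 + 76 = 367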